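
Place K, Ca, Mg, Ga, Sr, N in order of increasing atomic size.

N is in period 2, group 15; Mg is in period 3, group 2; K is in period 4, group 1; Ca is in period 4, group 2; Ga is in period 4, group 13; Sr is in period 5, group 2.
Atomic radius shrinks across a period as nuclear charge pulls the same shell inward, and grows down a group as new shells are added.
These span different periods and groups, so the two trends combine.
Ga > N: both effects reinforce here, so Ga is clearly the larger of the two.
Mg > Ga: the two effects oppose for this pair; the across-period effect wins (139 vs 124 pm).
Ca > Mg: Ca sits below Mg in group 2, so the down-group effect alone puts Ca larger.
Sr > Ca: they share group 2; the group trend gives Sr the larger value.
K > Sr: the two effects oppose for this pair; the across-period effect wins (196 vs 185 pm).
Tabulated atomic radius (pm): N 71, Mg 139, K 196, Ca 171, Ga 124, Sr 185.
So from smallest to largest: N < Ga < Mg < Ca < Sr < K.

N, Ga, Mg, Ca, Sr, K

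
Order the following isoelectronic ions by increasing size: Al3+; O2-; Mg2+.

Al3+ < Mg2+ < O2-

All of these have 10 electrons, so size is governed by nuclear charge alone: the more protons, the stronger the pull on the same electron cloud, and the smaller the ion.
Nuclear charges: Al3+ (Z=13), Mg2+ (Z=12), O2- (Z=8).
Smallest to largest: Al3+ < Mg2+ < O2-.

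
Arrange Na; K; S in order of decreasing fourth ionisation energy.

IE_4 is the cost of taking one more electron from the +3 cation: Na³⁺ is already 2 electrons into the core; K³⁺ is already 2 electrons into the core; S³⁺ still has 3 valence electrons.
Pulling an electron out of a noble-gas core costs far more than removing a remaining valence electron, so K and Na sit at the high end of IE_4.
The numbers (kJ/mol): Na 9543, K 5877, S 4556.
Hence IE_4: S < K < Na.

Na, K, S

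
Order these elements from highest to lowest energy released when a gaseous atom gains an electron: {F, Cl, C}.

C is in period 2, group 14; F is in period 2, group 17; Cl is in period 3, group 17.
Electron affinity generally becomes more exothermic across a period toward the halogens and less exothermic down a group.
These span different periods and groups, so the two trends combine.
F > C: F lies to the right of C in period 2, so the across-period effect alone puts F higher.
Cl > F: this pair runs against the simple trend — see the exception note.
Note the exception: Cl has a higher electron affinity than F, contrary to the simple trend — F's small 2p subshell makes the incoming electron feel strong e⁻–e⁻ repulsion, so Cl actually releases more energy on gaining an electron.
Approximate values (kJ/mol): C 122, F 328, Cl 349.
So from highest to lowest: Cl > F > C.

Cl > F > C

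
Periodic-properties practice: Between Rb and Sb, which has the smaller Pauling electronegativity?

Rb

Atoms toward the upper right of the periodic table pull bonding electrons most strongly.
All lie in period 5, so electronegativity increases left to right.
So Rb has the smaller Pauling electronegativity (Rb < Sb).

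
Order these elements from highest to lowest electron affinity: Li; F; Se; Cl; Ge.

Cl, F, Se, Ge, Li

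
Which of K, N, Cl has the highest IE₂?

After 1 electron has been removed, what remains? K⁺ is the bare [Ar] core; N⁺ still has 4 valence electrons; Cl⁺ still has 6 valence electrons.
Core electrons are held far more tightly than valence electrons, so K tops the IE_2 order.
Valence configurations: N⁺ [He]2s²2p², Cl⁺ [Ne]3s²3p⁴.
The numbers (kJ/mol): K 3052, N 2856, Cl 2298.
So the second ionization energies run Cl < N < K.

K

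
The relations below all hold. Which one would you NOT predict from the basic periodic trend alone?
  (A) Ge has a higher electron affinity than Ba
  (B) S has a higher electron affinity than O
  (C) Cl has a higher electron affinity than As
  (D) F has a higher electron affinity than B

The general trend: electron affinity increases across a period and decreases down a group.
(A) Ge (period 4, group 14) vs Ba (period 6, group 2): the stated order agrees with the simple trend.
(B) S (period 3, group 16) vs O (period 2, group 16): the stated order contradicts the simple trend.
(C) Cl (period 3, group 17) vs As (period 4, group 15): the stated order agrees with the simple trend.
(D) F (period 2, group 17) vs B (period 2, group 13): the stated order agrees with the simple trend.
The exception is (B): the compact 2p subshell of O repels the added electron more than S's larger 3p does.

(B)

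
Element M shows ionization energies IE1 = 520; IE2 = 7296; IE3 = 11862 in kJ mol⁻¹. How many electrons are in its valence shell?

1

Look for the largest jump between consecutive ionization energies: IE2/IE1 ≈ 14.0, far larger than any earlier ratio.
That jump marks the point where a core electron is being removed. So the atom has 1 valence electron.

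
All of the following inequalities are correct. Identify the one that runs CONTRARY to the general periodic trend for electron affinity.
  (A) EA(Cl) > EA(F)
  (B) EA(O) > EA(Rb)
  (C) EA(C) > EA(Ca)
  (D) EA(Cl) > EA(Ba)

The general trend: electron affinity increases across a period and decreases down a group.
(A) Cl (period 3, group 17) vs F (period 2, group 17): the stated order contradicts the simple trend.
(B) O (period 2, group 16) vs Rb (period 5, group 1): the stated order agrees with the simple trend.
(C) C (period 2, group 14) vs Ca (period 4, group 2): the stated order agrees with the simple trend.
(D) Cl (period 3, group 17) vs Ba (period 6, group 2): the stated order agrees with the simple trend.
The exception is (A): F's small 2p subshell makes the incoming electron feel strong e⁻–e⁻ repulsion, so Cl actually releases more energy on gaining an electron.

(A)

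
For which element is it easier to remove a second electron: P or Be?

Be

After 1 electron has been removed, what remains? P⁺ still has 4 valence electrons; Be⁺ still has 1 valence electron.
All are still removing valence electrons, so compare the +1 ions as you would atoms: IE_2 generally rises across a period (higher Z_eff) and falls down a group (larger shell), subject to the usual subshell exceptions.
Valence configurations: P⁺ [Ne]3s²3p², Be⁺ [He]2s¹.
The numbers (kJ/mol): P 1907, Be 1757.
Putting it together, IE_2: Be < P.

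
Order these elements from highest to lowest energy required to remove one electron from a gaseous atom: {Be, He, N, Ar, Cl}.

IE₁ increases left→right with effective nuclear charge and decreases top→bottom as the valence shell moves farther out.
Neither a single period nor a single group — weigh both effects.
Cl > Be: period and group pull opposite ways; the across-period shift dominates (1251 vs 900 kJ/mol).
N > Cl: the two effects oppose for this pair; the down-group effect wins (1402 vs 1251 kJ/mol).
Ar > N: the two effects oppose for this pair; the across-period effect wins (1521 vs 1402 kJ/mol).
He > Ar: He sits above Ar in group 18, so the down-group effect alone puts He higher.
Tabulated first ionization energy (kJ/mol): He 2372, Be 900, N 1402, Cl 1251, Ar 1521.
So from highest to lowest: He > Ar > N > Cl > Be.

He > Ar > N > Cl > Be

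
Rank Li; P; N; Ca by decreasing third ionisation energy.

The third ionization energy removes an electron from the +2 ion. For each element: Li²⁺ is already 1 electron into the core; P²⁺ still has 3 valence electrons; N²⁺ still has 3 valence electrons; Ca²⁺ is the bare [Ar] core.
Pulling an electron out of a noble-gas core costs far more than removing a remaining valence electron, so Ca and Li sit at the high end of IE_3.
Valence configurations: P²⁺ [Ne]3s²3p¹, N²⁺ [He]2s²2p¹.
Approximate IE_3 values (kJ/mol): Li 11815, P 2914, N 4578, Ca 4912.
Putting it together, IE_3: P < N < Ca < Li.

Li > Ca > N > P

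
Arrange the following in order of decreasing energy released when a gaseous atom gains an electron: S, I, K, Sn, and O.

I > S > O > Sn > K

Adding an electron releases more energy for atoms nearer the top right (short of the noble gases).
Neither a single period nor a single group — weigh both effects.
Sn > K: the two effects oppose for this pair; the across-period effect wins (107 vs 48 kJ/mol).
O > Sn: both effects reinforce here, so O is clearly the higher of the two.
S > O: this pair runs against the simple trend — see the exception note.
I > S: period and group pull opposite ways; the across-period shift dominates (295 vs 200 kJ/mol).
Note the exception: S has a higher electron affinity than O, contrary to the simple trend — the compact 2p subshell of O repels the added electron more than S's larger 3p does.
Tabulated electron affinity (kJ/mol): O 141, S 200, K 48, Sn 107, I 295.
So from highest to lowest: I > S > O > Sn > K.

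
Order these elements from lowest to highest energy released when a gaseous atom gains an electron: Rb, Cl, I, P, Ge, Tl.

Tl < Rb < P < Ge < I < Cl

Atoms with high Z_eff and room in the valence shell (especially the halogens) have the most exothermic electron affinities.
Here both period and group differ, so the two effects have to be weighed against each other.
Rb > Tl: the two effects oppose for this pair; the down-group effect wins (47 vs 19 kJ/mol).
P > Rb: relative to Rb, both the across-period and down-group shifts push P's electron affinity up.
Ge > P: this pair runs against the simple trend — see the exception note.
I > Ge: period and group pull opposite ways; the across-period shift dominates (295 vs 119 kJ/mol).
Cl > I: they share group 17; the group trend gives Cl the larger value.
Note the exception: Ge has a higher electron affinity than P, contrary to the simple trend — adding an electron to P's half-filled np³ subshell costs electron-pairing energy.
For reference (kJ/mol): P 72, Cl 349, Ge 119, Rb 47, I 295, Tl 19.
So from lowest to highest: Tl < Rb < P < Ge < I < Cl.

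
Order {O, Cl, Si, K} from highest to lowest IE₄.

O, K, Cl, Si

The fourth ionization energy removes an electron from the +3 ion. For each element: O³⁺ still has 3 valence electrons; Cl³⁺ still has 4 valence electrons; Si³⁺ still has 1 valence electron; K³⁺ is already 2 electrons into the core.
Usually core removal costs more than valence removal, but here the competition is close: a tightly held n=2 valence electron can cost more to remove than an n=3 core electron, so the actual values have to decide it.
Valence configurations: O³⁺ [He]2s²2p¹, Cl³⁺ [Ne]3s²3p², Si³⁺ [Ne]3s¹.
Tabulated IE_4 (kJ/mol): O 7469, Cl 5159, Si 4356, K 5877.
Hence IE_4: Si < Cl < K < O.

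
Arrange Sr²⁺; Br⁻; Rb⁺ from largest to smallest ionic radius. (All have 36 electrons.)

All of these have 36 electrons, so size is governed by nuclear charge alone: the more protons, the stronger the pull on the same electron cloud, and the smaller the ion.
Nuclear charges: Sr²⁺ (Z=38), Rb⁺ (Z=37), Br⁻ (Z=35).
Largest to smallest: Br⁻ > Rb⁺ > Sr²⁺.

Br⁻, Rb⁺, Sr²⁺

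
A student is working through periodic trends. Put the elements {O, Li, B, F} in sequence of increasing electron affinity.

B < Li < O < F

Li is in period 2, group 1; B is in period 2, group 13; O is in period 2, group 16; F is in period 2, group 17.
Electron affinity generally becomes more exothermic across a period toward the halogens and less exothermic down a group.
All lie in period 2; the across-period trend (electron affinity increases left to right) applies, with the exception below.
Note the exception: Li has a higher electron affinity than B, contrary to the simple trend — B's ns²np¹ configuration gives only a small electron affinity — the sparsely filled np subshell binds an added electron weakly.
Approximate values (kJ/mol): Li 60, B 27, O 141, F 328.
So from lowest to highest: B < Li < O < F.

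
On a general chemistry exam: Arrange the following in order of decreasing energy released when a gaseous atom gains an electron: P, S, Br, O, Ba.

Br, S, O, P, Ba

O is in period 2, group 16; P is in period 3, group 15; S is in period 3, group 16; Br is in period 4, group 17; Ba is in period 6, group 2.
Atoms with high Z_eff and room in the valence shell (especially the halogens) have the most exothermic electron affinities.
Here both period and group differ, so the two effects have to be weighed against each other.
P > Ba: relative to Ba, both the across-period and down-group shifts push P's electron affinity up.
O > P: relative to P, both the across-period and down-group shifts push O's electron affinity up.
S > O: this pair runs against the simple trend — see the exception note.
Br > S: period and group pull opposite ways; the across-period shift dominates (325 vs 200 kJ/mol).
Note the exception: S has a higher electron affinity than O, contrary to the simple trend — the compact 2p subshell of O repels the added electron more than S's larger 3p does.
Approximate values (kJ/mol): O 141, P 72, S 200, Br 325, Ba 14.
So from highest to lowest: Br > S > O > P > Ba.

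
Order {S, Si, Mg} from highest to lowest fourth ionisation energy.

Mg > S > Si

After 3 electrons have been removed, what remains? S³⁺ still has 3 valence electrons; Si³⁺ still has 1 valence electron; Mg³⁺ is already 1 electron into the core.
Breaking into a closed-shell core is much more expensive than removing a leftover valence electron — Mg has the largest IE_4 here.
Valence configurations: S³⁺ [Ne]3s²3p¹, Si³⁺ [Ne]3s¹.
The numbers (kJ/mol): S 4556, Si 4356, Mg 10543.
Putting it together, IE_4: Si < S < Mg.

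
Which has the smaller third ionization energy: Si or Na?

Si

Consider each +2 ion: Si²⁺ still has 2 valence electrons; Na²⁺ is already 1 electron into the core.
Core electrons are held far more tightly than valence electrons, so Na tops the IE_3 order.
Approximate IE_3 values (kJ/mol): Si 3232, Na 6910.
So the third ionization energies run Si < Na.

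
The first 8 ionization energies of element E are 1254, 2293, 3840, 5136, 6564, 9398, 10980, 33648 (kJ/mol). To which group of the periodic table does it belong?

Look for the largest jump between consecutive ionization energies: IE8/IE7 ≈ 3.1, far larger than any earlier ratio.
That jump marks the point where a core electron is being removed. So the atom has 7 valence electrons.
A main-group element with 7 valence electrons is in group 17.

Group 17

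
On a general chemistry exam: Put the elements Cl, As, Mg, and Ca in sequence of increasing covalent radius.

Cl < As < Mg < Ca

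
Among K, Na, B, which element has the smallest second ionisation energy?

B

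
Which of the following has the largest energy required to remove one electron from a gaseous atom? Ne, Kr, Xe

Ne

First ionization energy rises across a period (greater Z_eff holds electrons more tightly) and falls down a group (valence electrons are farther from the nucleus).
All are in group 18, so first ionization energy increases up the group.
The largest energy required to remove one electron from a gaseous atom among these belongs to Ne.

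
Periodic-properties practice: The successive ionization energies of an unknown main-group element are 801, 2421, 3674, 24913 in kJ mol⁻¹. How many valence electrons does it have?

3

Look for the largest jump between consecutive ionization energies: IE4/IE3 ≈ 6.8, far larger than any earlier ratio.
That jump marks the point where a core electron is being removed. So the atom has 3 valence electrons.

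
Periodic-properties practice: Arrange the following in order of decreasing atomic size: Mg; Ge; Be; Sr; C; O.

Sr, Mg, Ge, Be, C, O

Be is in period 2, group 2; C is in period 2, group 14; O is in period 2, group 16; Mg is in period 3, group 2; Ge is in period 4, group 14; Sr is in period 5, group 2.
Moving right in a period, electrons are added to the same shell under a stronger nuclear pull, so atoms get smaller; moving down, a new shell is opened and atoms get larger.
These span different periods and groups, so the two trends combine.
C > O: C lies to the left of O in period 2, so the across-period effect alone puts C larger.
Be > C: Be lies to the left of C in period 2, so the across-period effect alone puts Be larger.
Ge > Be: period and group pull opposite ways; the down-group shift dominates (121 vs 102 pm).
Mg > Ge: period and group pull opposite ways; the across-period shift dominates (139 vs 121 pm).
Sr > Mg: they share group 2; the group trend gives Sr the larger value.
For reference (pm): Be 102, C 75, O 63, Mg 139, Ge 121, Sr 185.
So from largest to smallest: Sr > Mg > Ge > Be > C > O.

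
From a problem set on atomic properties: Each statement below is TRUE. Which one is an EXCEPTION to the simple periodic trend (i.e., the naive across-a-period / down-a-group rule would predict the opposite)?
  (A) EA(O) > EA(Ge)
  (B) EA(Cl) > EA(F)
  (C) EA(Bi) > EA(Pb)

The general trend: electron affinity increases across a period and decreases down a group.
(A) O (period 2, group 16) vs Ge (period 4, group 14): the stated order agrees with the simple trend.
(B) Cl (period 3, group 17) vs F (period 2, group 17): the stated order contradicts the simple trend.
(C) Bi (period 6, group 15) vs Pb (period 6, group 14): the stated order agrees with the simple trend.
The exception is (B): F's small 2p subshell makes the incoming electron feel strong e⁻–e⁻ repulsion, so Cl actually releases more energy on gaining an electron.

(B)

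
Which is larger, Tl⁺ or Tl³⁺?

Both ions have Z = 81 protons, but Tl³⁺ has lost more electrons, so its remaining electrons feel a larger effective nuclear charge per electron and are pulled in more tightly.
Higher positive charge → smaller ion, so Tl⁺ > Tl³⁺.

Tl⁺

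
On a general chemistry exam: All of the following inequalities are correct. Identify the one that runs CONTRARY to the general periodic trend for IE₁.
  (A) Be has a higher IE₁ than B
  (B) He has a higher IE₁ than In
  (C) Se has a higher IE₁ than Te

(A)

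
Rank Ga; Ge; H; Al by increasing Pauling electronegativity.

H is in period 1, group 1; Al is in period 3, group 13; Ga is in period 4, group 13; Ge is in period 4, group 14.
Smaller atoms with higher effective nuclear charge are more electronegative.
These span different periods and groups, so the two trends combine.
Ga > Al: this pair runs against the simple trend — see the exception note.
Ge > Ga: Ge lies to the right of Ga in period 4, so the across-period effect alone puts Ge higher.
H > Ge: period and group pull opposite ways; the down-group shift dominates (2.20 vs 2.01).
Note the exception: Ga has a higher electronegativity than Al, contrary to the simple trend — poor shielding by filled d (and f) subshells raises the heavier element's effective nuclear charge more than the simple down-group trend predicts.
Tabulated electronegativity (Pauling): H 2.20, Al 1.61, Ga 1.81, Ge 2.01.
So from lowest to highest: Al < Ga < Ge < H.

Al, Ga, Ge, H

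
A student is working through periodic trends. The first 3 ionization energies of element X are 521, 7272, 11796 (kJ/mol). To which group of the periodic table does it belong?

Group 1

Look for the largest jump between consecutive ionization energies: IE2/IE1 ≈ 14.0, far larger than any earlier ratio.
That jump marks the point where a core electron is being removed. So the atom has 1 valence electron.
A main-group element with 1 valence electron is in group 1.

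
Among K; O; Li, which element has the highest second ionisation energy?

Li

Consider each +1 ion: K⁺ is the bare [Ar] core; O⁺ still has 5 valence electrons; Li⁺ is the bare [He] core.
Usually core removal costs more than valence removal, but here the competition is close: a tightly held n=2 valence electron can cost more to remove than an n=3 core electron, so the actual values have to decide it.
Approximate IE_2 values (kJ/mol): K 3052, O 3388, Li 7298.
So the second ionization energies run K < O < Li.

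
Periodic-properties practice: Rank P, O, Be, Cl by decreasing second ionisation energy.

O > Cl > P > Be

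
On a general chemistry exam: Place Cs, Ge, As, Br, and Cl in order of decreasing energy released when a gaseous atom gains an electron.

Cl, Br, Ge, As, Cs

Cl is in period 3, group 17; Ge is in period 4, group 14; As is in period 4, group 15; Br is in period 4, group 17; Cs is in period 6, group 1.
Atoms with high Z_eff and room in the valence shell (especially the halogens) have the most exothermic electron affinities.
These span different periods and groups, so the two trends combine.
As > Cs: relative to Cs, both the across-period and down-group shifts push As's electron affinity up.
Ge > As: this pair runs against the simple trend — see the exception note.
Br > Ge: both are in period 4; the period trend gives Br the larger value.
Cl > Br: they share group 17; the group trend gives Cl the larger value.
Note the exception: Ge has a higher electron affinity than As, contrary to the simple trend — adding an electron to As's half-filled 4p³ is unfavourable, so Ge (4p²) has the more exothermic EA.
Tabulated electron affinity (kJ/mol): Cl 349, Ge 119, As 78, Br 325, Cs 46.
So from highest to lowest: Cl > Br > Ge > As > Cs.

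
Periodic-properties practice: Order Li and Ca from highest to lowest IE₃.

Li > Ca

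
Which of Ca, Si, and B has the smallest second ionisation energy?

The second ionization energy removes an electron from the +1 ion. For each element: Ca⁺ still has 1 valence electron; Si⁺ still has 3 valence electrons; B⁺ still has 2 valence electrons.
All are still removing valence electrons, so compare the +1 ions as you would atoms: IE_2 generally rises across a period (higher Z_eff) and falls down a group (larger shell), subject to the usual subshell exceptions.
Valence configurations: Ca⁺ [Ar]4s¹, Si⁺ [Ne]3s²3p¹, B⁺ [He]2s².
Tabulated IE_2 (kJ/mol): Ca 1145, Si 1577, B 2427.
So the second ionization energies run Ca < Si < B.

Ca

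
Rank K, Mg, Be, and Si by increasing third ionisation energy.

After 2 electrons have been removed, what remains? K²⁺ is already 1 electron into the core; Mg²⁺ is the bare [Ne] core; Be²⁺ is the bare [He] core; Si²⁺ still has 2 valence electrons.
Core electrons are held far more tightly than valence electrons, so K, Mg and Be top the IE_3 order.
Tabulated IE_3 (kJ/mol): K 4420, Mg 7733, Be 14849, Si 3232.
Overall IE_3 order: Si < K < Mg < Be.

Si < K < Mg < Be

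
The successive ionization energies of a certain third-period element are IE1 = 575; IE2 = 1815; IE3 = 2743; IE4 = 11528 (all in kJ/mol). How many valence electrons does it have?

Look for the largest jump between consecutive ionization energies: IE4/IE3 ≈ 4.2, far larger than any earlier ratio.
That jump marks the point where a core electron is being removed. So the atom has 3 valence electrons.

3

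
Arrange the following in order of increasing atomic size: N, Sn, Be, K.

N < Be < Sn < K

Be is in period 2, group 2; N is in period 2, group 15; K is in period 4, group 1; Sn is in period 5, group 14.
Atomic radius shrinks across a period as nuclear charge pulls the same shell inward, and grows down a group as new shells are added.
Here both period and group differ, so the two effects have to be weighed against each other.
Be > N: Be lies to the left of N in period 2, so the across-period effect alone puts Be larger.
Sn > Be: period and group pull opposite ways; the down-group shift dominates (140 vs 102 pm).
K > Sn: the two effects oppose for this pair; the across-period effect wins (196 vs 140 pm).
Tabulated atomic radius (pm): Be 102, N 71, K 196, Sn 140.
So from smallest to largest: N < Be < Sn < K.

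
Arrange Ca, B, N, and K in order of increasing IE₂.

Consider each +1 ion: Ca⁺ still has 1 valence electron; B⁺ still has 2 valence electrons; N⁺ still has 4 valence electrons; K⁺ is the bare [Ar] core.
Pulling an electron out of a noble-gas core costs far more than removing a remaining valence electron, so K sits at the high end of IE_2.
Valence configurations: Ca⁺ [Ar]4s¹, B⁺ [He]2s², N⁺ [He]2s²2p².
Tabulated IE_2 (kJ/mol): Ca 1145, B 2427, N 2856, K 3052.
So the second ionization energies run Ca < B < N < K.

Ca < B < N < K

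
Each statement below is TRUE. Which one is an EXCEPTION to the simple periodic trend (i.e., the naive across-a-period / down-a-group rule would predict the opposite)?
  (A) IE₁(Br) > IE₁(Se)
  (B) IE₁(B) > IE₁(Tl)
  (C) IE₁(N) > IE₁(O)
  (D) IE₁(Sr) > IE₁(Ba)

(C)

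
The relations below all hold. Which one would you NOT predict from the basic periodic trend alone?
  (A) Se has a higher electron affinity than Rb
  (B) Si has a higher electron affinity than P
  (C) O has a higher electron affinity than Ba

(B)

The general trend: electron affinity increases across a period and decreases down a group.
(A) Se (period 4, group 16) vs Rb (period 5, group 1): the stated order agrees with the simple trend.
(B) Si (period 3, group 14) vs P (period 3, group 15): the stated order contradicts the simple trend.
(C) O (period 2, group 16) vs Ba (period 6, group 2): the stated order agrees with the simple trend.
The exception is (B): adding an electron to P's half-filled 3p³ is unfavourable, so Si (3p²) has the more exothermic EA.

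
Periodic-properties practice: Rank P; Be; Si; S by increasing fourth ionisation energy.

Si < S < P < Be

IE_4 is the cost of taking one more electron from the +3 cation: P³⁺ still has 2 valence electrons; Be³⁺ is already 1 electron into the core; Si³⁺ still has 1 valence electron; S³⁺ still has 3 valence electrons.
Breaking into a closed-shell core is much more expensive than removing a leftover valence electron — Be has the largest IE_4 here.
Valence configurations: P³⁺ [Ne]3s², Si³⁺ [Ne]3s¹, S³⁺ [Ne]3s²3p¹.
S³⁺ loses a lone 3p electron whereas P³⁺ must break into a filled 3s² pair, so IE_4(P) > IE_4(S) even though S has the higher nuclear charge.
Approximate IE_4 values (kJ/mol): P 4964, Be 21007, Si 4356, S 4556.
Overall IE_4 order: Si < S < P < Be.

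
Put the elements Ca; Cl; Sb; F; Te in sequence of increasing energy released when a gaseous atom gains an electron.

Ca < Sb < Te < F < Cl

F is in period 2, group 17; Cl is in period 3, group 17; Ca is in period 4, group 2; Sb is in period 5, group 15; Te is in period 5, group 16.
Electron affinity generally becomes more exothermic across a period toward the halogens and less exothermic down a group.
Here both period and group differ, so the two effects have to be weighed against each other.
Sb > Ca: the two effects oppose for this pair; the across-period effect wins (103 vs 2 kJ/mol).
Te > Sb: Te lies to the right of Sb in period 5, so the across-period effect alone puts Te higher.
F > Te: both effects reinforce here, so F is clearly the higher of the two.
Cl > F: this pair runs against the simple trend — see the exception note.
Note the exception: Cl has a higher electron affinity than F, contrary to the simple trend — F's small 2p subshell makes the incoming electron feel strong e⁻–e⁻ repulsion, so Cl actually releases more energy on gaining an electron.
Approximate values (kJ/mol): F 328, Cl 349, Ca 2, Sb 103, Te 190.
So from lowest to highest: Ca < Sb < Te < F < Cl.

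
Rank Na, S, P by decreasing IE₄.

The fourth ionization energy removes an electron from the +3 ion. For each element: Na³⁺ is already 2 electrons into the core; S³⁺ still has 3 valence electrons; P³⁺ still has 2 valence electrons.
Pulling an electron out of a noble-gas core costs far more than removing a remaining valence electron, so Na sits at the high end of IE_4.
Valence configurations: S³⁺ [Ne]3s²3p¹, P³⁺ [Ne]3s².
S³⁺ loses a lone 3p electron whereas P³⁺ must break into a filled 3s² pair, so IE_4(P) > IE_4(S) even though S has the higher nuclear charge.
The numbers (kJ/mol): Na 9543, S 4556, P 4964.
Putting it together, IE_4: S < P < Na.

Na, P, S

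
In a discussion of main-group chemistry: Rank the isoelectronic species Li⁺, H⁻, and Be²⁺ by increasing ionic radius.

Be²⁺ < Li⁺ < H⁻

All of these have 2 electrons, so size is governed by nuclear charge alone: the more protons, the stronger the pull on the same electron cloud, and the smaller the ion.
Nuclear charges: Be²⁺ (Z=4), Li⁺ (Z=3), H⁻ (Z=1).
Smallest to largest: Be²⁺ < Li⁺ < H⁻.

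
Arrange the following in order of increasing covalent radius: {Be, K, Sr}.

Be is in period 2, group 2; K is in period 4, group 1; Sr is in period 5, group 2.
Radius decreases left→right (rising Z_eff, same n) and increases top→bottom (higher n).
Neither a single period nor a single group — weigh both effects.
Sr > Be: they share group 2; the group trend gives Sr the larger value.
K > Sr: period and group pull opposite ways; the across-period shift dominates (196 vs 185 pm).
Tabulated atomic radius (pm): Be 102, K 196, Sr 185.
So from smallest to largest: Be < Sr < K.

Be, Sr, K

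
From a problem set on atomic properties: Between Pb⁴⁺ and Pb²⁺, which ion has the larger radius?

Pb²⁺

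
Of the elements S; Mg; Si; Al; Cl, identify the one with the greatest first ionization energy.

Cl

First ionization energy rises across a period (greater Z_eff holds electrons more tightly) and falls down a group (valence electrons are farther from the nucleus).
All lie in period 3; the across-period trend (first ionization energy increases left to right) applies, with the exception below.
Note the exception: Mg has a higher first ionization energy than Al, contrary to the simple trend — Al's single 3p electron is easier to remove than one from Mg's filled 3s².
Approximate values (kJ/mol): Mg 738, Al 578, Si 786, S 1000, Cl 1251.
The greatest first ionization energy among these belongs to Cl.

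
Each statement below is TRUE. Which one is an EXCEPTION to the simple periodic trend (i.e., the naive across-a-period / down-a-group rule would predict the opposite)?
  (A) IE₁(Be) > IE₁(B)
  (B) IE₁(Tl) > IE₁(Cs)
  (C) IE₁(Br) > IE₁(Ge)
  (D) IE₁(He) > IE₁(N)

The general trend: first ionization energy increases across a period and decreases down a group.
(A) Be (period 2, group 2) vs B (period 2, group 13): the stated order contradicts the simple trend.
(B) Tl (period 6, group 13) vs Cs (period 6, group 1): the stated order agrees with the simple trend.
(C) Br (period 4, group 17) vs Ge (period 4, group 14): the stated order agrees with the simple trend.
(D) He (period 1, group 18) vs N (period 2, group 15): the stated order agrees with the simple trend.
The exception is (A): removing B's lone 2p electron is easier than breaking Be's filled 2s².

(A)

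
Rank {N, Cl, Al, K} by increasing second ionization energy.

IE_2 is the cost of taking one more electron from the +1 cation: N⁺ still has 4 valence electrons; Cl⁺ still has 6 valence electrons; Al⁺ still has 2 valence electrons; K⁺ is the bare [Ar] core.
Breaking into a closed-shell core is much more expensive than removing a leftover valence electron — K has the largest IE_2 here.
Valence configurations: N⁺ [He]2s²2p², Cl⁺ [Ne]3s²3p⁴, Al⁺ [Ne]3s².
Tabulated IE_2 (kJ/mol): N 2856, Cl 2298, Al 1817, K 3052.
So the second ionization energies run Al < Cl < N < K.

Al < Cl < N < K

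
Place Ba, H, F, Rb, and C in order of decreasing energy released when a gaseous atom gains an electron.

F > C > H > Rb > Ba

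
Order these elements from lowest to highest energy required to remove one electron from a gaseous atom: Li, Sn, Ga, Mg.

Li, Ga, Sn, Mg

Removing the outermost electron gets harder across a period and easier down a group.
These sit on a diagonal, where the across-period and down-group effects partly cancel.
Ga > Li: period and group pull opposite ways; the across-period shift dominates (579 vs 520 kJ/mol).
Sn > Ga: period and group pull opposite ways; the across-period shift dominates (709 vs 579 kJ/mol).
Mg > Sn: period and group pull opposite ways; the down-group shift dominates (738 vs 709 kJ/mol).
Approximate values (kJ/mol): Li 520, Mg 738, Ga 579, Sn 709.
So from lowest to highest: Li < Ga < Sn < Mg.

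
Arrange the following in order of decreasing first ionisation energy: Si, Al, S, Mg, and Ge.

S, Si, Ge, Mg, Al

Across a period the outer electron is held more tightly (higher IE₁); down a group it sits in a higher shell, more shielded, and comes off more easily.
These span different periods and groups, so the two trends combine.
Mg > Al: this pair runs against the simple trend — see the exception note.
Ge > Mg: period and group pull opposite ways; the across-period shift dominates (762 vs 738 kJ/mol).
Si > Ge: they share group 14; the group trend gives Si the larger value.
S > Si: S lies to the right of Si in period 3, so the across-period effect alone puts S higher.
Note the exception: Mg has a higher first ionization energy than Al, contrary to the simple trend — Al's single 3p electron is easier to remove than one from Mg's filled 3s².
Tabulated first ionization energy (kJ/mol): Mg 738, Al 578, Si 786, S 1000, Ge 762.
So from highest to lowest: S > Si > Ge > Mg > Al.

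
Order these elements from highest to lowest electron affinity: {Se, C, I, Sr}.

C is in period 2, group 14; Se is in period 4, group 16; Sr is in period 5, group 2; I is in period 5, group 17.
Adding an electron releases more energy for atoms nearer the top right (short of the noble gases).
Here both period and group differ, so the two effects have to be weighed against each other.
C > Sr: both effects reinforce here, so C is clearly the higher of the two.
Se > C: the two effects oppose for this pair; the across-period effect wins (195 vs 122 kJ/mol).
I > Se: period and group pull opposite ways; the across-period shift dominates (295 vs 195 kJ/mol).
Approximate values (kJ/mol): C 122, Se 195, Sr 5, I 295.
So from highest to lowest: I > Se > C > Sr.

I, Se, C, Sr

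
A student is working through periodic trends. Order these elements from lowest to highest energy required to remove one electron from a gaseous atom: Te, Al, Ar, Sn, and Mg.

Mg is in period 3, group 2; Al is in period 3, group 13; Ar is in period 3, group 18; Sn is in period 5, group 14; Te is in period 5, group 16.
First ionization energy rises across a period (greater Z_eff holds electrons more tightly) and falls down a group (valence electrons are farther from the nucleus).
These span different periods and groups, so the two trends combine.
Sn > Al: period and group pull opposite ways; the across-period shift dominates (709 vs 578 kJ/mol).
Mg > Sn: period and group pull opposite ways; the down-group shift dominates (738 vs 709 kJ/mol).
Te > Mg: period and group pull opposite ways; the across-period shift dominates (869 vs 738 kJ/mol).
Ar > Te: both effects reinforce here, so Ar is clearly the higher of the two.
Note the exception: Mg has a higher first ionization energy than Al, contrary to the simple trend — Al's single 3p electron is easier to remove than one from Mg's filled 3s².
Approximate values (kJ/mol): Mg 738, Al 578, Ar 1521, Sn 709, Te 869.
So from lowest to highest: Al < Sn < Mg < Te < Ar.

Al, Sn, Mg, Te, Ar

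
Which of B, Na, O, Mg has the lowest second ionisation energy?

Mg

After 1 electron has been removed, what remains? B⁺ still has 2 valence electrons; Na⁺ is the bare [Ne] core; O⁺ still has 5 valence electrons; Mg⁺ still has 1 valence electron.
Breaking into a closed-shell core is much more expensive than removing a leftover valence electron — Na has the largest IE_2 here.
Valence configurations: B⁺ [He]2s², O⁺ [He]2s²2p³, Mg⁺ [Ne]3s¹.
The numbers (kJ/mol): B 2427, Na 4562, O 3388, Mg 1451.
So the second ionization energies run Mg < B < O < Na.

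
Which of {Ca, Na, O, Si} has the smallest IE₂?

Ca

The second ionization energy removes an electron from the +1 ion. For each element: Ca⁺ still has 1 valence electron; Na⁺ is the bare [Ne] core; O⁺ still has 5 valence electrons; Si⁺ still has 3 valence electrons.
Core electrons are held far more tightly than valence electrons, so Na tops the IE_2 order.
Valence configurations: Ca⁺ [Ar]4s¹, O⁺ [He]2s²2p³, Si⁺ [Ne]3s²3p¹.
Approximate IE_2 values (kJ/mol): Ca 1145, Na 4562, O 3388, Si 1577.
Overall IE_2 order: Ca < Si < O < Na.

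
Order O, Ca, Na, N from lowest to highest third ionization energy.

N, Ca, O, Na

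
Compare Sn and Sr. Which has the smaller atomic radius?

Sr is in period 5, group 2; Sn is in period 5, group 14.
Radius decreases left→right (rising Z_eff, same n) and increases top→bottom (higher n).
All lie in period 5, so atomic radius increases right to left.
So Sn has the smaller atomic radius (Sn < Sr).

Sn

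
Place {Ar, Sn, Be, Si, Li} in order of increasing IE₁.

Li is in period 2, group 1; Be is in period 2, group 2; Si is in period 3, group 14; Ar is in period 3, group 18; Sn is in period 5, group 14.
First ionization energy rises across a period (greater Z_eff holds electrons more tightly) and falls down a group (valence electrons are farther from the nucleus).
These span different periods and groups, so the two trends combine.
Sn > Li: the two effects oppose for this pair; the across-period effect wins (709 vs 520 kJ/mol).
Si > Sn: they share group 14; the group trend gives Si the larger value.
Be > Si: the two effects oppose for this pair; the down-group effect wins (900 vs 786 kJ/mol).
Ar > Be: the two effects oppose for this pair; the across-period effect wins (1521 vs 900 kJ/mol).
Tabulated first ionization energy (kJ/mol): Li 520, Be 900, Si 786, Ar 1521, Sn 709.
So from lowest to highest: Li < Sn < Si < Be < Ar.

Li < Sn < Si < Be < Ar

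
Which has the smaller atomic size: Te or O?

O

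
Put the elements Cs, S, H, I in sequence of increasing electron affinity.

Cs, H, S, I

Electron affinity generally becomes more exothermic across a period toward the halogens and less exothermic down a group.
These span different periods and groups, so the two trends combine.
H > Cs: H sits above Cs in group 1, so the down-group effect alone puts H higher.
S > H: period and group pull opposite ways; the across-period shift dominates (200 vs 73 kJ/mol).
I > S: period and group pull opposite ways; the across-period shift dominates (295 vs 200 kJ/mol).
Approximate values (kJ/mol): H 73, S 200, I 295, Cs 46.
So from lowest to highest: Cs < H < S < I.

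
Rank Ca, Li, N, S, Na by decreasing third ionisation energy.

Li > Na > Ca > N > S

Consider each +2 ion: Ca²⁺ is the bare [Ar] core; Li²⁺ is already 1 electron into the core; N²⁺ still has 3 valence electrons; S²⁺ still has 4 valence electrons; Na²⁺ is already 1 electron into the core.
Core electrons are held far more tightly than valence electrons, so Ca, Na and Li top the IE_3 order.
Valence configurations: N²⁺ [He]2s²2p¹, S²⁺ [Ne]3s²3p².
The numbers (kJ/mol): Ca 4912, Li 11815, N 4578, S 3357, Na 6910.
Putting it together, IE_3: S < N < Ca < Na < Li.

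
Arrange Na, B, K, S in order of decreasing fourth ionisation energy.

The fourth ionization energy removes an electron from the +3 ion. For each element: Na³⁺ is already 2 electrons into the core; B³⁺ is the bare [He] core; K³⁺ is already 2 electrons into the core; S³⁺ still has 3 valence electrons.
Pulling an electron out of a noble-gas core costs far more than removing a remaining valence electron, so K, Na and B sit at the high end of IE_4.
Tabulated IE_4 (kJ/mol): Na 9543, B 25026, K 5877, S 4556.
Hence IE_4: S < K < Na < B.

B, Na, K, S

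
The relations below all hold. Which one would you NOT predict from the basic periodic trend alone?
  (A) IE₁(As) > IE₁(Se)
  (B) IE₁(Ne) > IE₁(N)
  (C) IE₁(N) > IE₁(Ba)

(A)

The general trend: IE₁ increases across a period and decreases down a group.
(A) As (period 4, group 15) vs Se (period 4, group 16): the stated order contradicts the simple trend.
(B) Ne (period 2, group 18) vs N (period 2, group 15): the stated order agrees with the simple trend.
(C) N (period 2, group 15) vs Ba (period 6, group 2): the stated order agrees with the simple trend.
The exception is (A): Se (4p⁴) ionizes more easily than half-filled As (4p³).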